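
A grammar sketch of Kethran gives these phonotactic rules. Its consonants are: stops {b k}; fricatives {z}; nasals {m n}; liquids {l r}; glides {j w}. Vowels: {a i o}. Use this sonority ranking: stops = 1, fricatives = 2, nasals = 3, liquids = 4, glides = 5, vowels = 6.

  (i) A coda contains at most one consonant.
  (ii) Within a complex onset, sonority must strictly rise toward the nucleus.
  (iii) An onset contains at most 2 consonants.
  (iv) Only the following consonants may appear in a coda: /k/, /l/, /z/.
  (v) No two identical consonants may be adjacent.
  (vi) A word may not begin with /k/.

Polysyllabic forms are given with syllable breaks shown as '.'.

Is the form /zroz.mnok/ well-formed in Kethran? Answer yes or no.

/zroz.mnok/ — violates constraint (ii): syllable 2 onset /mn/: /m/ (nasal, 3) → /n/ (nasal, 3) does not rise → ill-formed

no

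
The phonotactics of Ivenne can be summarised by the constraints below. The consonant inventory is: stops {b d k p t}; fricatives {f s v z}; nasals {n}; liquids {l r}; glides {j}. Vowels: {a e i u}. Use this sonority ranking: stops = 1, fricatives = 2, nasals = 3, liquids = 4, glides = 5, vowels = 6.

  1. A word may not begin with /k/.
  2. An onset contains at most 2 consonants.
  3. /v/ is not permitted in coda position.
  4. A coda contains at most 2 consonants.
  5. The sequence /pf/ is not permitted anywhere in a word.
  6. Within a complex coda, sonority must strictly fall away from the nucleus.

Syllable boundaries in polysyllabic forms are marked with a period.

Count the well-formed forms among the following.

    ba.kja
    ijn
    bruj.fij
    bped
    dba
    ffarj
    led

6

ba.kja — σ1 onset /b/, coda /∅/ ok; σ2 onset /kj/ (2C), coda /∅/ ok → well-formed
ijn — σ1 onset /∅/, coda /jn/ (5→3 falls) ok → well-formed
bruj.fij — σ1 onset /br/ (2C), coda /j/ ok; σ2 onset /f/, coda /j/ ok → well-formed
bped — σ1 onset /bp/ (2C), coda /d/ ok → well-formed
dba — σ1 onset /db/ (2C), coda /∅/ ok → well-formed
ffarj — violates constraint 6: syllable 1 coda /rj/: /r/ (liquid, 4) → /j/ (glide, 5) does not fall → ill-formed
led — σ1 onset /l/, coda /d/ ok → well-formed
Well-formed: ba.kja, ijn, bruj.fij, bped, dba, led → 6.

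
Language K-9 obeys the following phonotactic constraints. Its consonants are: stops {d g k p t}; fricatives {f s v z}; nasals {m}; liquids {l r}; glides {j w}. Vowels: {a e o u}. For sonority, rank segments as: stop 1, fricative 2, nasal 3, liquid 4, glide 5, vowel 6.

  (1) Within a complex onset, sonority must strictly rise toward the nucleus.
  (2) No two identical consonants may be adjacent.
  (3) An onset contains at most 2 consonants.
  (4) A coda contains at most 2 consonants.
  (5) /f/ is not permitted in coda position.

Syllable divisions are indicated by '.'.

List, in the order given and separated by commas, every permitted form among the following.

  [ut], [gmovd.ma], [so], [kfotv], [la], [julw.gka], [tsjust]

[ut], [gmovd.ma], [so], [kfotv], [la]

[ut] — σ1 onset /∅/, coda /t/ ok → permitted
[gmovd.ma] — σ1 onset /gm/ (1→3 rises), coda /vd/ (2C) ok; σ2 onset /m/, coda /∅/ ok → permitted
[so] — σ1 onset /s/, coda /∅/ ok → permitted
[kfotv] — σ1 onset /kf/ (1→2 rises), coda /tv/ (2C) ok → permitted
[la] — σ1 onset /l/, coda /∅/ ok → permitted
[julw.gka] — violates constraint 1: syllable 2 onset /gk/: /g/ (stop, 1) → /k/ (stop, 1) does not rise → not permitted
[tsjust] — violates constraint 3: syllable 1 onset /tsj/ has 3 consonants (> 2) → not permitted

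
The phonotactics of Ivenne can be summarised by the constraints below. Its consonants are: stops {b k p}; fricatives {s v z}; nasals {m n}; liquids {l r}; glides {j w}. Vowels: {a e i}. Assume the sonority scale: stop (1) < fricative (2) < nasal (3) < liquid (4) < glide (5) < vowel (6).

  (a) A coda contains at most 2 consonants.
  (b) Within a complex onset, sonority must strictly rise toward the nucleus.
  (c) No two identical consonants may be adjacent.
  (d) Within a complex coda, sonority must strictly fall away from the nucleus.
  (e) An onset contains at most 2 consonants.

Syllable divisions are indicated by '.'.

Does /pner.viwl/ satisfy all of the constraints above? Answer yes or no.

/pner.viwl/ — σ1 onset /pn/ (1→3 rises), coda /r/ ok; σ2 onset /v/, coda /wl/ (5→4 falls) ok → permitted

yes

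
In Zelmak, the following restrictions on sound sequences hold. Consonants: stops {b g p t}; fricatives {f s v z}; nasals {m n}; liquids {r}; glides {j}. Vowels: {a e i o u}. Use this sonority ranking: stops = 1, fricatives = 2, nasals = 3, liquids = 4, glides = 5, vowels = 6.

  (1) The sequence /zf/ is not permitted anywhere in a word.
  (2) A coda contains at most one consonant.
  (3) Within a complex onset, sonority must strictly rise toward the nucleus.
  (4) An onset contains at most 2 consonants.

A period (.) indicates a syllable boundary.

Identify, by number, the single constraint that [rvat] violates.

[rvat]: syllable 1 onset /rv/: /r/ (liquid, 4) → /v/ (fricative, 2) does not rise.
This is a violation of constraint 3: "Within a complex onset, sonority must strictly rise toward the nucleus."
The remaining constraints (1, 2, 4) are satisfied.

3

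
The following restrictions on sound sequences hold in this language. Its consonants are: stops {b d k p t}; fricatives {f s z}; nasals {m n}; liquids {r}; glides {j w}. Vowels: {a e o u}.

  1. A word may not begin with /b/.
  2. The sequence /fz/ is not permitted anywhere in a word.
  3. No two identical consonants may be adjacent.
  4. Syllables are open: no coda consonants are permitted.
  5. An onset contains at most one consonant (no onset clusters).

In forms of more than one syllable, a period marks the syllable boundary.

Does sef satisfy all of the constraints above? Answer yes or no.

sef — violates constraint 4: syllable 1 coda /f/ has 1 consonant (> 0) → phonotactically illegal

no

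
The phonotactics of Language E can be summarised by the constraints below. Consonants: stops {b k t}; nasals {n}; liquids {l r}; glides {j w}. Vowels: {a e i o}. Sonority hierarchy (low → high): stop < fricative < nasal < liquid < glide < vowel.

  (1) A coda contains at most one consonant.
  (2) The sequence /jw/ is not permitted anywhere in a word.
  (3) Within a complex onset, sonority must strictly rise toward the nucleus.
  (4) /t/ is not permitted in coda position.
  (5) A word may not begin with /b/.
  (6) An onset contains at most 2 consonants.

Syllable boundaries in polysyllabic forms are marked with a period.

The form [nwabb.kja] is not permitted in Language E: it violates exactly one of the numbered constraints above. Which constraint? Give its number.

1

[nwabb.kja]: syllable 1 coda /bb/ has 2 consonants (> 1).
This is a violation of constraint 1: "A coda contains at most one consonant."
The remaining constraints (2, 3, 4, 5, 6) are satisfied.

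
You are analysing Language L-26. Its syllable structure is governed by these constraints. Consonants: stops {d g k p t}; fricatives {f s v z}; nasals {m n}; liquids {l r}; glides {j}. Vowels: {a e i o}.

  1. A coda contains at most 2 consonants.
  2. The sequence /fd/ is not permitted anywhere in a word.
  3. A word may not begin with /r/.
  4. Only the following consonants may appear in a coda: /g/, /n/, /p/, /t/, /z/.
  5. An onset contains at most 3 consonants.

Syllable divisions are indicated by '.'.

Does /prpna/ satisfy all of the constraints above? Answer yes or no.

no

/prpna/ — violates constraint 5: syllable 1 onset /prpn/ has 4 consonants (> 3) → ill-formed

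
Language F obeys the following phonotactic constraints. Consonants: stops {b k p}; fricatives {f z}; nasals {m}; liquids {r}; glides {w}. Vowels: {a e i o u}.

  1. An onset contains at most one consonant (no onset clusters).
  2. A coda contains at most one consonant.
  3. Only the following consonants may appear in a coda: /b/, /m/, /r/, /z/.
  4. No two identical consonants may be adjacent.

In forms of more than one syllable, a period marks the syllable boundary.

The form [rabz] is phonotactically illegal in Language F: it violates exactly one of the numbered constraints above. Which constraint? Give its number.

[rabz]: syllable 1 coda /bz/ has 2 consonants (> 1).
This is a violation of constraint 2: "A coda contains at most one consonant."
The remaining constraints (1, 3, 4) are satisfied.

2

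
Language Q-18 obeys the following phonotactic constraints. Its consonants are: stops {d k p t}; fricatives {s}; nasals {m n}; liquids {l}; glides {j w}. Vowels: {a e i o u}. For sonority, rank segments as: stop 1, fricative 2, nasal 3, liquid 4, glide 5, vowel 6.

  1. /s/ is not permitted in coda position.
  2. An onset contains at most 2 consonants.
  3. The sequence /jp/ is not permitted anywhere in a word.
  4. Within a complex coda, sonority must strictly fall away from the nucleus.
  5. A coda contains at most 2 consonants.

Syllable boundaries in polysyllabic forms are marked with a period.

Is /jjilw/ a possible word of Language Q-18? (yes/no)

no

/jjilw/ — violates constraint 4: syllable 1 coda /lw/: /l/ (liquid, 4) → /w/ (glide, 5) does not fall → illicit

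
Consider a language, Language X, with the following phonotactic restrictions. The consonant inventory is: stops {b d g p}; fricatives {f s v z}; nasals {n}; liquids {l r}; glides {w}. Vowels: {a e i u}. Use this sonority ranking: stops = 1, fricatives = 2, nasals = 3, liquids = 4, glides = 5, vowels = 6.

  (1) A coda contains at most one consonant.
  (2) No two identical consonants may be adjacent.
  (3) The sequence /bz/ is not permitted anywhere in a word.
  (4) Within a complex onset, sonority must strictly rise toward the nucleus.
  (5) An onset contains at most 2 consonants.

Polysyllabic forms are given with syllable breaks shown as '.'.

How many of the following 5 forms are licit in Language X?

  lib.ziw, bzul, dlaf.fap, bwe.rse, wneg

0

lib.ziw — violates constraint 3: contains banned sequence /bz/ → illicit
bzul — violates constraint 3: contains banned sequence /bz/ → illicit
dlaf.fap — violates constraint 2: adjacent identical consonants /ff/ → illicit
bwe.rse — violates constraint 4: syllable 2 onset /rs/: /r/ (liquid, 4) → /s/ (fricative, 2) does not rise → illicit
wneg — violates constraint 4: syllable 1 onset /wn/: /w/ (glide, 5) → /n/ (nasal, 3) does not rise → illicit
No form is licit → 0.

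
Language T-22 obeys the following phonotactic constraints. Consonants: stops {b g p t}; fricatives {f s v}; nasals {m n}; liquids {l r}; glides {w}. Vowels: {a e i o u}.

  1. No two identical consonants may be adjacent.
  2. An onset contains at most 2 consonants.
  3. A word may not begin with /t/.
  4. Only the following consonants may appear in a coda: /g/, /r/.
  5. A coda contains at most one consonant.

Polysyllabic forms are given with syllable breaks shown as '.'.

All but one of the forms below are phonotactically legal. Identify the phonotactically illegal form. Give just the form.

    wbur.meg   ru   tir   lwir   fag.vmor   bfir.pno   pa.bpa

wbur.meg — σ1 onset /wb/ (2C), coda /r/ ok; σ2 onset /m/, coda /g/ ok → phonotactically legal
ru — σ1 onset /r/, coda /∅/ ok → phonotactically legal
tir — violates constraint 3: word begins with /t/ → phonotactically illegal
lwir — σ1 onset /lw/ (2C), coda /r/ ok → phonotactically legal
fag.vmor — σ1 onset /f/, coda /g/ ok; σ2 onset /vm/ (2C), coda /r/ ok → phonotactically legal
bfir.pno — σ1 onset /bf/ (2C), coda /r/ ok; σ2 onset /pn/ (2C), coda /∅/ ok → phonotactically legal
pa.bpa — σ1 onset /p/, coda /∅/ ok; σ2 onset /bp/ (2C), coda /∅/ ok → phonotactically legal

tir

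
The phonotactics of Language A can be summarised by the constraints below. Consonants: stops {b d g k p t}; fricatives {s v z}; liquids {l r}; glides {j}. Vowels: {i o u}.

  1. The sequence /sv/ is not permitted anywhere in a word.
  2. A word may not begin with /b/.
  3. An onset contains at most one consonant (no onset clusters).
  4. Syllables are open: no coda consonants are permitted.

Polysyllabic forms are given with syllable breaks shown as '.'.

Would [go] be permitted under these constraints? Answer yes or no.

[go] — σ1 onset /g/, coda /∅/ ok → permitted

yes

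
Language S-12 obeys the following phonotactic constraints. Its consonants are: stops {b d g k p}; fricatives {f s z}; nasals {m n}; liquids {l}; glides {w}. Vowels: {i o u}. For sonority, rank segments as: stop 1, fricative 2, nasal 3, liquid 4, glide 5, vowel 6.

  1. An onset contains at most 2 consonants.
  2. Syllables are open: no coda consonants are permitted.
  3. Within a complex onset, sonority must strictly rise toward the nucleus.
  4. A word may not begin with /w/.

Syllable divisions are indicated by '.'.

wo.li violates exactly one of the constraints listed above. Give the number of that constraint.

4

wo.li: word begins with /w/.
This is a violation of constraint 4: "A word may not begin with /w/."
The remaining constraints (1, 2, 3) are satisfied.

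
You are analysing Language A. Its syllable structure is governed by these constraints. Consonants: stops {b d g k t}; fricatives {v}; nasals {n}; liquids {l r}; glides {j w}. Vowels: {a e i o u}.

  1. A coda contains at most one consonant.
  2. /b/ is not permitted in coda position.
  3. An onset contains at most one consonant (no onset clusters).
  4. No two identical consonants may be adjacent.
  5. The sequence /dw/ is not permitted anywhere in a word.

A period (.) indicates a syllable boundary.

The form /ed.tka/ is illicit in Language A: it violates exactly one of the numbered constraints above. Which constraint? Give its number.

3

/ed.tka/: syllable 2 onset /tk/ has 2 consonants (> 1).
This is a violation of constraint 3: "An onset contains at most one consonant (no onset clusters)."
The remaining constraints (1, 2, 4, 5) are satisfied.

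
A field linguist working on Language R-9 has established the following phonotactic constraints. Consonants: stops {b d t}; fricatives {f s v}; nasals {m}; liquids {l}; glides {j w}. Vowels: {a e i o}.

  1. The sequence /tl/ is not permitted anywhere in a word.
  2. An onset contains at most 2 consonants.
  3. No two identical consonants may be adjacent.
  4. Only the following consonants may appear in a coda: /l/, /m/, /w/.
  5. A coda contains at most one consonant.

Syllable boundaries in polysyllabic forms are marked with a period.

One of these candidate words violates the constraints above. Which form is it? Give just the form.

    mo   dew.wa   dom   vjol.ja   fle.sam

mo — σ1 onset /m/, coda /∅/ ok → well-formed
dew.wa — violates constraint 3: adjacent identical consonants /ww/ → ill-formed
dom — σ1 onset /d/, coda /m/ ok → well-formed
vjol.ja — σ1 onset /vj/ (2C), coda /l/ ok; σ2 onset /j/, coda /∅/ ok → well-formed
fle.sam — σ1 onset /fl/ (2C), coda /∅/ ok; σ2 onset /s/, coda /m/ ok → well-formed

dew.wa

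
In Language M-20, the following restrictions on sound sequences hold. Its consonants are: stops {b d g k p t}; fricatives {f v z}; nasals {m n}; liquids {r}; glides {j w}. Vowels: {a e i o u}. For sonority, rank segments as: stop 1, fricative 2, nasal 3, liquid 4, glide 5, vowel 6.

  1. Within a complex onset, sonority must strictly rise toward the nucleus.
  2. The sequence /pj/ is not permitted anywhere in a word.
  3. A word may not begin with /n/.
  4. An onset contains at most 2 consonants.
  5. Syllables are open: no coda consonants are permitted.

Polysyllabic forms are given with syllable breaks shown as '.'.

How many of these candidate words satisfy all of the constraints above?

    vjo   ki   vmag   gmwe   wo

3

vjo — σ1 onset /vj/ (2→5 rises), coda /∅/ ok → well-formed
ki — σ1 onset /k/, coda /∅/ ok → well-formed
vmag — violates constraint 5: syllable 1 coda /g/ has 1 consonant (> 0) → ill-formed
gmwe — violates constraint 4: syllable 1 onset /gmw/ has 3 consonants (> 2) → ill-formed
wo — σ1 onset /w/, coda /∅/ ok → well-formed
Well-formed: vjo, ki, wo → 3.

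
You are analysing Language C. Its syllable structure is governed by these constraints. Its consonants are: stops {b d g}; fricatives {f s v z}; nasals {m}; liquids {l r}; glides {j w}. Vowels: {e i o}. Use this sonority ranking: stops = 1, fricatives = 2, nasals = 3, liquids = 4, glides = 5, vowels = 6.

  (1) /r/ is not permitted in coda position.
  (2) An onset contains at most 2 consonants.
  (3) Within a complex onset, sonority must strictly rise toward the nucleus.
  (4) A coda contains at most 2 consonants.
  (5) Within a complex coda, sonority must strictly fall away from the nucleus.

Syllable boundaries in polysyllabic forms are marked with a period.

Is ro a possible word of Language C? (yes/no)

ro — σ1 onset /r/, coda /∅/ ok → well-formed

yes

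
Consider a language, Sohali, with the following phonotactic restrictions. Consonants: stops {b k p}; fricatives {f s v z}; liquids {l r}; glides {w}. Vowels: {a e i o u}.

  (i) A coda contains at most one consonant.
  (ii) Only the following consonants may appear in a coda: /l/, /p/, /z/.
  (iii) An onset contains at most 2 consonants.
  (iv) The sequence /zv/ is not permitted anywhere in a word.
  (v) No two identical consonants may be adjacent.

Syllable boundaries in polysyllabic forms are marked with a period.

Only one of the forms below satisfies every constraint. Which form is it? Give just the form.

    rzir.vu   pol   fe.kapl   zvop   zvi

rzir.vu — violates constraint (ii): syllable 1 coda contains /r/, which is not a licensed coda consonant → illicit
pol — σ1 onset /p/, coda /l/ ok → licit
fe.kapl — violates constraint (i): syllable 2 coda /pl/ has 2 consonants (> 1) → illicit
zvop — violates constraint (iv): contains banned sequence /zv/ → illicit
zvi — violates constraint (iv): contains banned sequence /zv/ → illicit

pol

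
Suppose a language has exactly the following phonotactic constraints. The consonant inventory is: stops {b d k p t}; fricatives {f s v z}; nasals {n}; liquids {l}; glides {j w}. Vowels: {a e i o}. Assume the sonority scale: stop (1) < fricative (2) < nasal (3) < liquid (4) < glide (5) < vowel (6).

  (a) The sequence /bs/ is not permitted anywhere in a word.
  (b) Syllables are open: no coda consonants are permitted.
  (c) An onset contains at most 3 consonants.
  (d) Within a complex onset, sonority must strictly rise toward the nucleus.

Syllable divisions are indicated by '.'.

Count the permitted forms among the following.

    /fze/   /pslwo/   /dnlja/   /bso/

/fze/ — violates constraint (d): syllable 1 onset /fz/: /f/ (fricative, 2) → /z/ (fricative, 2) does not rise → not permitted
/pslwo/ — violates constraint (c): syllable 1 onset /pslw/ has 4 consonants (> 3) → not permitted
/dnlja/ — violates constraint (c): syllable 1 onset /dnlj/ has 4 consonants (> 3) → not permitted
/bso/ — violates constraint (a): contains banned sequence /bs/ → not permitted
No form is permitted → 0.

0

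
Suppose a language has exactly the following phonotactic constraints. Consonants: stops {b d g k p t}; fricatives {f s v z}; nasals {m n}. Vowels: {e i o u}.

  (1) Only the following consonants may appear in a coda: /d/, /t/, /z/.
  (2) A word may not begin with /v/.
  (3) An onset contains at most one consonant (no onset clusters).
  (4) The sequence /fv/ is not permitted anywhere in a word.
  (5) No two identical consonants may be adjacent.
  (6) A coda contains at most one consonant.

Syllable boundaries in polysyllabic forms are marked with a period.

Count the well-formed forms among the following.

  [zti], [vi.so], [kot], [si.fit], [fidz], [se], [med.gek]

3

[zti] — violates constraint 3: syllable 1 onset /zt/ has 2 consonants (> 1) → ill-formed
[vi.so] — violates constraint 2: word begins with /v/ → ill-formed
[kot] — σ1 onset /k/, coda /t/ ok → well-formed
[si.fit] — σ1 onset /s/, coda /∅/ ok; σ2 onset /f/, coda /t/ ok → well-formed
[fidz] — violates constraint 6: syllable 1 coda /dz/ has 2 consonants (> 1) → ill-formed
[se] — σ1 onset /s/, coda /∅/ ok → well-formed
[med.gek] — violates constraint 1: syllable 2 coda contains /k/, which is not a licensed coda consonant → ill-formed
Well-formed: [kot], [si.fit], [se] → 3.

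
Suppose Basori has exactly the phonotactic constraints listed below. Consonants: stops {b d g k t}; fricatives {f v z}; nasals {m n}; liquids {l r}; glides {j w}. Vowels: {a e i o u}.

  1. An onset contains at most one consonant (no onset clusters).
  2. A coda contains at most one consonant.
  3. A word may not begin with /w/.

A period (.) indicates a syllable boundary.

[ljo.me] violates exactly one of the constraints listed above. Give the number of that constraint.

[ljo.me]: syllable 1 onset /lj/ has 2 consonants (> 1).
This is a violation of constraint 1: "An onset contains at most one consonant (no onset clusters)."
The remaining constraints (2, 3) are satisfied.

1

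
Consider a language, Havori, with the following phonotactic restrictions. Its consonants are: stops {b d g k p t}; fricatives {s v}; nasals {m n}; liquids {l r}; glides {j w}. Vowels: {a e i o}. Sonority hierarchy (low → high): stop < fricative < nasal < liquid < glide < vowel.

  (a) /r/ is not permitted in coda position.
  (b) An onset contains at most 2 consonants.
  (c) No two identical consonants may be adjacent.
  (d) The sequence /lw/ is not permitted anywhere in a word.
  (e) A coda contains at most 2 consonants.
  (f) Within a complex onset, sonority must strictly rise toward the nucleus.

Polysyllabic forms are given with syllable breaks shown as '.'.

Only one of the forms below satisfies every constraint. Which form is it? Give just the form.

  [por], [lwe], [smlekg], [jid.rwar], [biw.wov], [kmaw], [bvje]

[por] — violates constraint (a): syllable 1 coda contains /r/ → phonotactically illegal
[lwe] — violates constraint (d): contains banned sequence /lw/ → phonotactically illegal
[smlekg] — violates constraint (b): syllable 1 onset /sml/ has 3 consonants (> 2) → phonotactically illegal
[jid.rwar] — violates constraint (a): syllable 2 coda contains /r/ → phonotactically illegal
[biw.wov] — violates constraint (c): adjacent identical consonants /ww/ → phonotactically illegal
[kmaw] — σ1 onset /km/ (1→3 rises), coda /w/ ok → phonotactically legal
[bvje] — violates constraint (b): syllable 1 onset /bvj/ has 3 consonants (> 2) → phonotactically illegal

[kmaw]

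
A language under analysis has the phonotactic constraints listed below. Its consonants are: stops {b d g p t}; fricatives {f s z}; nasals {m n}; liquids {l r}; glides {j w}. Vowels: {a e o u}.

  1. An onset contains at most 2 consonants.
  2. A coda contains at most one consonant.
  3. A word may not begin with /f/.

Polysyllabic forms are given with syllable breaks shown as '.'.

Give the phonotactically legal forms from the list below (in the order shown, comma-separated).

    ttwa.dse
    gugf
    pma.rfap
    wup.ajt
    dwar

pma.rfap, dwar

ttwa.dse — violates constraint 1: syllable 1 onset /ttw/ has 3 consonants (> 2) → phonotactically illegal
gugf — violates constraint 2: syllable 1 coda /gf/ has 2 consonants (> 1) → phonotactically illegal
pma.rfap — σ1 onset /pm/ (2C), coda /∅/ ok; σ2 onset /rf/ (2C), coda /p/ ok → phonotactically legal
wup.ajt — violates constraint 2: syllable 2 coda /jt/ has 2 consonants (> 1) → phonotactically illegal
dwar — σ1 onset /dw/ (2C), coda /r/ ok → phonotactically legal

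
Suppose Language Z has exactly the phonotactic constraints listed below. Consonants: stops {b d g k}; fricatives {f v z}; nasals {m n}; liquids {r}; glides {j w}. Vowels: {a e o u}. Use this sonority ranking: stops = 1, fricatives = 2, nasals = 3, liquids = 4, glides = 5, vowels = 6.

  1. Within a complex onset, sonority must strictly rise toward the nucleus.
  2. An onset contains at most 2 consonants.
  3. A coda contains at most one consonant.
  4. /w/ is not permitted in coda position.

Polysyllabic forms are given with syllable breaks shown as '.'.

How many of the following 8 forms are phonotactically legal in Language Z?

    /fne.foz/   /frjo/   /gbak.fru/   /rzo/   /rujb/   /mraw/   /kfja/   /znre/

/fne.foz/ — σ1 onset /fn/ (2→3 rises), coda /∅/ ok; σ2 onset /f/, coda /z/ ok → phonotactically legal
/frjo/ — violates constraint 2: syllable 1 onset /frj/ has 3 consonants (> 2) → phonotactically illegal
/gbak.fru/ — violates constraint 1: syllable 1 onset /gb/: /g/ (stop, 1) → /b/ (stop, 1) does not rise → phonotactically illegal
/rzo/ — violates constraint 1: syllable 1 onset /rz/: /r/ (liquid, 4) → /z/ (fricative, 2) does not rise → phonotactically illegal
/rujb/ — violates constraint 3: syllable 1 coda /jb/ has 2 consonants (> 1) → phonotactically illegal
/mraw/ — violates constraint 4: syllable 1 coda contains /w/ → phonotactically illegal
/kfja/ — violates constraint 2: syllable 1 onset /kfj/ has 3 consonants (> 2) → phonotactically illegal
/znre/ — violates constraint 2: syllable 1 onset /znr/ has 3 consonants (> 2) → phonotactically illegal
Phonotactically legal: /fne.foz/ → 1.

1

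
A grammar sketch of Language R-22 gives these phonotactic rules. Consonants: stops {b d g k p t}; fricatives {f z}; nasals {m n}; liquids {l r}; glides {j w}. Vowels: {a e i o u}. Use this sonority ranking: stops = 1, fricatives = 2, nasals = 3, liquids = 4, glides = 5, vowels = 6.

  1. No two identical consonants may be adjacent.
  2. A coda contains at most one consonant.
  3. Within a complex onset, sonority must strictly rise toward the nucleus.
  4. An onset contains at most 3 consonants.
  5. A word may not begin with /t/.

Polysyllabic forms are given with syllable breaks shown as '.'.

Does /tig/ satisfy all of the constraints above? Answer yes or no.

no

/tig/ — violates constraint 5: word begins with /t/ → phonotactically illegal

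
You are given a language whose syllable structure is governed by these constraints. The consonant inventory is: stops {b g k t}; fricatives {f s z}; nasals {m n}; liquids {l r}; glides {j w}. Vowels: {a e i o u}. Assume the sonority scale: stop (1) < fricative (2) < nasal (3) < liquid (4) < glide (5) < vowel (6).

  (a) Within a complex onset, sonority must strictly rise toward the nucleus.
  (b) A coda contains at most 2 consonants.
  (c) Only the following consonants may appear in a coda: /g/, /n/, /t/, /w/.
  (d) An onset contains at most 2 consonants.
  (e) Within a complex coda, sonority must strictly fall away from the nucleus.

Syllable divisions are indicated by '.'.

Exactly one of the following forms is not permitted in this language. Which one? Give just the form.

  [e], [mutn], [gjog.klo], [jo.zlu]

[e] — σ1 onset /∅/, coda /∅/ ok → permitted
[mutn] — violates constraint (e): syllable 1 coda /tn/: /t/ (stop, 1) → /n/ (nasal, 3) does not fall → not permitted
[gjog.klo] — σ1 onset /gj/ (1→5 rises), coda /g/ ok; σ2 onset /kl/ (1→4 rises), coda /∅/ ok → permitted
[jo.zlu] — σ1 onset /j/, coda /∅/ ok; σ2 onset /zl/ (2→4 rises), coda /∅/ ok → permitted

[mutn]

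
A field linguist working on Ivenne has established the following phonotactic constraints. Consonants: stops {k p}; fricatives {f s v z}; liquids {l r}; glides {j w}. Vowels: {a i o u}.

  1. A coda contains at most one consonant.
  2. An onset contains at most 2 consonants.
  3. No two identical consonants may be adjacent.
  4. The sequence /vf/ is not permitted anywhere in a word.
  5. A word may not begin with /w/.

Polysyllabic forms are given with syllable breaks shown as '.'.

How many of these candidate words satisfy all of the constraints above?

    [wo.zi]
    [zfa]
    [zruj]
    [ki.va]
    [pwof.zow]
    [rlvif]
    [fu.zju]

[wo.zi] — violates constraint 5: word begins with /w/ → phonotactically illegal
[zfa] — σ1 onset /zf/ (2C), coda /∅/ ok → phonotactically legal
[zruj] — σ1 onset /zr/ (2C), coda /j/ ok → phonotactically legal
[ki.va] — σ1 onset /k/, coda /∅/ ok; σ2 onset /v/, coda /∅/ ok → phonotactically legal
[pwof.zow] — σ1 onset /pw/ (2C), coda /f/ ok; σ2 onset /z/, coda /w/ ok → phonotactically legal
[rlvif] — violates constraint 2: syllable 1 onset /rlv/ has 3 consonants (> 2) → phonotactically illegal
[fu.zju] — σ1 onset /f/, coda /∅/ ok; σ2 onset /zj/ (2C), coda /∅/ ok → phonotactically legal
Phonotactically legal: [zfa], [zruj], [ki.va], [pwof.zow], [fu.zju] → 5.

5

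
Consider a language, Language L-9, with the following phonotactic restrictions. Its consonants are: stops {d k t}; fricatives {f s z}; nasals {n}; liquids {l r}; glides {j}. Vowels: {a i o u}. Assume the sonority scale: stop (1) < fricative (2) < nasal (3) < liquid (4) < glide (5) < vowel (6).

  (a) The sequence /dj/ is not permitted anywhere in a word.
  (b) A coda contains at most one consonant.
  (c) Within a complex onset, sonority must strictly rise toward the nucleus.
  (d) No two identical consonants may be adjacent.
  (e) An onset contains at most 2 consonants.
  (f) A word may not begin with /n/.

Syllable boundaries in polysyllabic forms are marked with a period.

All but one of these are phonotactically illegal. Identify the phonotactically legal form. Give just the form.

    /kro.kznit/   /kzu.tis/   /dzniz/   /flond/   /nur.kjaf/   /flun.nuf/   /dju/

/kro.kznit/ — violates constraint (e): syllable 2 onset /kzn/ has 3 consonants (> 2) → phonotactically illegal
/kzu.tis/ — σ1 onset /kz/ (1→2 rises), coda /∅/ ok; σ2 onset /t/, coda /s/ ok → phonotactically legal
/dzniz/ — violates constraint (e): syllable 1 onset /dzn/ has 3 consonants (> 2) → phonotactically illegal
/flond/ — violates constraint (b): syllable 1 coda /nd/ has 2 consonants (> 1) → phonotactically illegal
/nur.kjaf/ — violates constraint (f): word begins with /n/ → phonotactically illegal
/flun.nuf/ — violates constraint (d): adjacent identical consonants /nn/ → phonotactically illegal
/dju/ — violates constraint (a): contains banned sequence /dj/ → phonotactically illegal

/kzu.tis/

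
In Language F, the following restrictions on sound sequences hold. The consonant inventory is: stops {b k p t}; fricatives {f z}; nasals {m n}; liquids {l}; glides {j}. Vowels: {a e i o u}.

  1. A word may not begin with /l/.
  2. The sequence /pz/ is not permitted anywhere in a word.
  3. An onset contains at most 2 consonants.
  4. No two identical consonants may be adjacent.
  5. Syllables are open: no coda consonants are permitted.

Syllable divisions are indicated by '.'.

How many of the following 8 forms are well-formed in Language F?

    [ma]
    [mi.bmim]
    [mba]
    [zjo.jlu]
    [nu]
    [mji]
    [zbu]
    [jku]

7

[ma] — σ1 onset /m/, coda /∅/ ok → well-formed
[mi.bmim] — violates constraint 5: syllable 2 coda /m/ has 1 consonant (> 0) → ill-formed
[mba] — σ1 onset /mb/ (2C), coda /∅/ ok → well-formed
[zjo.jlu] — σ1 onset /zj/ (2C), coda /∅/ ok; σ2 onset /jl/ (2C), coda /∅/ ok → well-formed
[nu] — σ1 onset /n/, coda /∅/ ok → well-formed
[mji] — σ1 onset /mj/ (2C), coda /∅/ ok → well-formed
[zbu] — σ1 onset /zb/ (2C), coda /∅/ ok → well-formed
[jku] — σ1 onset /jk/ (2C), coda /∅/ ok → well-formed
Well-formed: [ma], [mba], [zjo.jlu], [nu], [mji], [zbu], [jku] → 7.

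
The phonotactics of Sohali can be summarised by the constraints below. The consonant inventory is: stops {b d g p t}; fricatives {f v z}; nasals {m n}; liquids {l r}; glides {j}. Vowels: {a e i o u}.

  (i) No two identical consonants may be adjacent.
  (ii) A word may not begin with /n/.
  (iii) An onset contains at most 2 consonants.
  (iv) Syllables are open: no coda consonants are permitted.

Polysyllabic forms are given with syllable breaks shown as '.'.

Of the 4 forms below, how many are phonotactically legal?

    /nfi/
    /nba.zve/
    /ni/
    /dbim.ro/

/nfi/ — violates constraint (ii): word begins with /n/ → phonotactically illegal
/nba.zve/ — violates constraint (ii): word begins with /n/ → phonotactically illegal
/ni/ — violates constraint (ii): word begins with /n/ → phonotactically illegal
/dbim.ro/ — violates constraint (iv): syllable 1 coda /m/ has 1 consonant (> 0) → phonotactically illegal
No form is phonotactically legal → 0.

0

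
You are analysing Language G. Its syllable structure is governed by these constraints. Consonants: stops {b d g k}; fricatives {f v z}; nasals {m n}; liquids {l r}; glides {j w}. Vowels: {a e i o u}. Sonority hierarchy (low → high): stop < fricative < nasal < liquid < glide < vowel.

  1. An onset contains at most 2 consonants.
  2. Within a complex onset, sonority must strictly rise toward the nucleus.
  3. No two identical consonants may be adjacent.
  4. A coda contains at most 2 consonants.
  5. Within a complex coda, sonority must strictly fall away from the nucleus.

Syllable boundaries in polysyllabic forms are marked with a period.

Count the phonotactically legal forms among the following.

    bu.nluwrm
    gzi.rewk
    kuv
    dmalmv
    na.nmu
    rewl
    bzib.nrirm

bu.nluwrm — violates constraint 4: syllable 2 coda /wrm/ has 3 consonants (> 2) → phonotactically illegal
gzi.rewk — σ1 onset /gz/ (1→2 rises), coda /∅/ ok; σ2 onset /r/, coda /wk/ (5→1 falls) ok → phonotactically legal
kuv — σ1 onset /k/, coda /v/ ok → phonotactically legal
dmalmv — violates constraint 4: syllable 1 coda /lmv/ has 3 consonants (> 2) → phonotactically illegal
na.nmu — violates constraint 2: syllable 2 onset /nm/: /n/ (nasal, 3) → /m/ (nasal, 3) does not rise → phonotactically illegal
rewl — σ1 onset /r/, coda /wl/ (5→4 falls) ok → phonotactically legal
bzib.nrirm — σ1 onset /bz/ (1→2 rises), coda /b/ ok; σ2 onset /nr/ (3→4 rises), coda /rm/ (4→3 falls) ok → phonotactically legal
Phonotactically legal: gzi.rewk, kuv, rewl, bzib.nrirm → 4.

4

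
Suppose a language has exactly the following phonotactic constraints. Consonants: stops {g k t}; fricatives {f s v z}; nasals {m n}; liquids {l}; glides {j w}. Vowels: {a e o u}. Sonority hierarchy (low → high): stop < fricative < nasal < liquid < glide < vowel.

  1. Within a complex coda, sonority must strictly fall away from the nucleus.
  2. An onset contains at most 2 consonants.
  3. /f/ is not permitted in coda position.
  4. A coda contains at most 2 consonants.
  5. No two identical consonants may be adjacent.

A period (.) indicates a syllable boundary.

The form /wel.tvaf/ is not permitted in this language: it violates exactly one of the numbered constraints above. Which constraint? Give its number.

/wel.tvaf/: syllable 2 coda contains /f/.
This is a violation of constraint 3: "/f/ is not permitted in coda position."
The remaining constraints (1, 2, 4, 5) are satisfied.

3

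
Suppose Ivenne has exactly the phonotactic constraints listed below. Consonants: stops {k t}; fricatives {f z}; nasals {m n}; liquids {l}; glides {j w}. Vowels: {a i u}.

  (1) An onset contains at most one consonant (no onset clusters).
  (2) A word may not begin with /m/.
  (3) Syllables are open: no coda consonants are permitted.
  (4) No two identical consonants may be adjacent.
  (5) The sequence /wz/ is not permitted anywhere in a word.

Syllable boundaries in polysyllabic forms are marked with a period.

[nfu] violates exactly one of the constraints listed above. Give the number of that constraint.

1

[nfu]: syllable 1 onset /nf/ has 2 consonants (> 1).
This is a violation of constraint 1: "An onset contains at most one consonant (no onset clusters)."
The remaining constraints (2, 3, 4, 5) are satisfied.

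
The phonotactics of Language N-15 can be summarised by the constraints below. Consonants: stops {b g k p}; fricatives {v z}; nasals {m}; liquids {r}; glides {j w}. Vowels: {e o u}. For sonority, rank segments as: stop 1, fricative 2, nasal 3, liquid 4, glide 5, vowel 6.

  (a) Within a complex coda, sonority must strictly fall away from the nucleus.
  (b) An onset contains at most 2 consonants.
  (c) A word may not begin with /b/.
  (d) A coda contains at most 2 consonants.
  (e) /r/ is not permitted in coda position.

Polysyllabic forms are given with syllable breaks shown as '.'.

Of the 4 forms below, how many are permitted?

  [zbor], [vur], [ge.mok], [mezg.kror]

1

[zbor] — violates constraint (e): syllable 1 coda contains /r/ → not permitted
[vur] — violates constraint (e): syllable 1 coda contains /r/ → not permitted
[ge.mok] — σ1 onset /g/, coda /∅/ ok; σ2 onset /m/, coda /k/ ok → permitted
[mezg.kror] — violates constraint (e): syllable 2 coda contains /r/ → not permitted
Permitted: [ge.mok] → 1.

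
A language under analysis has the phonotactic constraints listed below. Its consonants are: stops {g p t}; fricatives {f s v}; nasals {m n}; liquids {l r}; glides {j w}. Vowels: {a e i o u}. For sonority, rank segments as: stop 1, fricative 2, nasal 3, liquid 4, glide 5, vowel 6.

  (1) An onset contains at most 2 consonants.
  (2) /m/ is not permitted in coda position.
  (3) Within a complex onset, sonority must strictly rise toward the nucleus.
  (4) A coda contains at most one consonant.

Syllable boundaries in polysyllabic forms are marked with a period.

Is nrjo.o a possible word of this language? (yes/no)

nrjo.o — violates constraint 1: syllable 1 onset /nrj/ has 3 consonants (> 2) → illicit

no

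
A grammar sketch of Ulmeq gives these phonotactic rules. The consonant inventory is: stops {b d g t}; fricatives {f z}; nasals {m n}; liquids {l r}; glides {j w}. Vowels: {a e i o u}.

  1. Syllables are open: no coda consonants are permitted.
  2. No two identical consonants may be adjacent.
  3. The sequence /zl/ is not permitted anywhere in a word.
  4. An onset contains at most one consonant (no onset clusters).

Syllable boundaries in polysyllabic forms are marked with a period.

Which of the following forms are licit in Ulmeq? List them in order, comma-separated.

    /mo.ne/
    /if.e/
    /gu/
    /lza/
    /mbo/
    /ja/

/mo.ne/ — σ1 onset /m/, coda /∅/ ok; σ2 onset /n/, coda /∅/ ok → licit
/if.e/ — violates constraint 1: syllable 1 coda /f/ has 1 consonant (> 0) → illicit
/gu/ — σ1 onset /g/, coda /∅/ ok → licit
/lza/ — violates constraint 4: syllable 1 onset /lz/ has 2 consonants (> 1) → illicit
/mbo/ — violates constraint 4: syllable 1 onset /mb/ has 2 consonants (> 1) → illicit
/ja/ — σ1 onset /j/, coda /∅/ ok → licit

/mo.ne/, /gu/, /ja/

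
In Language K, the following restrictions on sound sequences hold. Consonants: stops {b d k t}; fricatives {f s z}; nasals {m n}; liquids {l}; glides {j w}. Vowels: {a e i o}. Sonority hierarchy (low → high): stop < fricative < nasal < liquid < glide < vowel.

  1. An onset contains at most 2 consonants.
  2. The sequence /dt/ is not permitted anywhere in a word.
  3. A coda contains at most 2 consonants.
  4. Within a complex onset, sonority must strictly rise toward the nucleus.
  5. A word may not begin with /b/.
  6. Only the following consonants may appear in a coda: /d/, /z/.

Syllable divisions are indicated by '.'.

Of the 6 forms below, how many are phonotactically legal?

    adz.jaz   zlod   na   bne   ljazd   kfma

4

adz.jaz — σ1 onset /∅/, coda /dz/ (2C) ok; σ2 onset /j/, coda /z/ ok → phonotactically legal
zlod — σ1 onset /zl/ (2→4 rises), coda /d/ ok → phonotactically legal
na — σ1 onset /n/, coda /∅/ ok → phonotactically legal
bne — violates constraint 5: word begins with /b/ → phonotactically illegal
ljazd — σ1 onset /lj/ (4→5 rises), coda /zd/ (2C) ok → phonotactically legal
kfma — violates constraint 1: syllable 1 onset /kfm/ has 3 consonants (> 2) → phonotactically illegal
Phonotactically legal: adz.jaz, zlod, na, ljazd → 4.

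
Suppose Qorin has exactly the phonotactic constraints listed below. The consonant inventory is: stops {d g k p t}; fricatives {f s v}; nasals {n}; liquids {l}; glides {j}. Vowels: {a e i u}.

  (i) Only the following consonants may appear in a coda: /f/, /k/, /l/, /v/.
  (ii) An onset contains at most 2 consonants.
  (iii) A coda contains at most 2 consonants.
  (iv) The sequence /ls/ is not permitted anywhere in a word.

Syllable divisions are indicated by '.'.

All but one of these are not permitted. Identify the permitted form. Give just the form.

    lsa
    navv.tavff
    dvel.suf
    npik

lsa — violates constraint (iv): contains banned sequence /ls/ → not permitted
navv.tavff — violates constraint (iii): syllable 2 coda /vff/ has 3 consonants (> 2) → not permitted
dvel.suf — violates constraint (iv): contains banned sequence /ls/ → not permitted
npik — σ1 onset /np/ (2C), coda /k/ ok → permitted

npik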